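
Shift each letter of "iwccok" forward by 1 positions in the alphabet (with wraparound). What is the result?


Input: 'iwccok', shift = 1
Operation: for each letter, (position + 1) mod 26
Mapping: 'i'(8+1=9)->'j', 'w'(22+1=23)->'x', 'c'(2+1=3)->'d', 'c'(2+1=3)->'d', 'o'(14+1=15)->'p', 'k'(10+1=11)->'l'
Result: jxddpl


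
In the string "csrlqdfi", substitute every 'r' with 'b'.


Input string: 'csrlqdfi'
Operation: replace 'r' with 'b'
Positions of 'r': 2
After replacement: csblqdfi


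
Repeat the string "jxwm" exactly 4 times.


Input string: 'jxwm'
Operation: repeat 4 times
Concatenation: 'jxwm' + 'jxwm' + 'jxwm' + 'jxwm'
Result: jxwmjxwmjxwmjxwm


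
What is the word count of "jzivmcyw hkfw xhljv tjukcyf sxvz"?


Input string: 'jzivmcyw hkfw xhljv tjukcyf sxvz'
Operation: split by spaces
Words found: 'jzivmcyw', 'hkfw', 'xhljv', 'tjukcyf', 'sxvz'
Word count: 5


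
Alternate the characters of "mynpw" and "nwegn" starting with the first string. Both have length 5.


String 1: 'mynpw'
String 2: 'nwegn'
Operation: alternate characters
Pairs: 'm'+'n', 'y'+'w', 'n'+'e', 'p'+'g', 'w'+'n'
Result: mnywnepgwn


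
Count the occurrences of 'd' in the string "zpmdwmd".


Input string: 'zpmdwmd'
Target character: 'd'
Scan each position: s[3]='d', s[6]='d'
Matches found at indices: 3, 6
Total: 2


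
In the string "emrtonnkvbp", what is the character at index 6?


Input string: 'emrtonnkvbp'
Operation: get character at index 6
Index mapping: s[0]='e', s[1]='m', s[2]='r', s[3]='t', s[4]='o', s[5]='n', s[6]='n'
Result: 'n'


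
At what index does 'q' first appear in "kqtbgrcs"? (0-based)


Input string: 'kqtbgrcs'
Target: 'q'
Scanning left to right: s[0]='k', s[1]='q'
First match at index: 1


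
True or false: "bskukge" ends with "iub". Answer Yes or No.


Input string: 'bskukge'
Suffix to check: 'iub'
Last 3 characters of input: 'kge'
Match: False
Result: No


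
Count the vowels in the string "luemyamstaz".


Input string: 'luemyamstaz'
Operation: count vowels (a, e, i, o, u)
Scan: s[0]='l', s[1]='u' (vowel), s[2]='e' (vowel), s[3]='m', s[4]='y', s[5]='a' (vowel), s[6]='m', s[7]='s', s[8]='t', s[9]='a' (vowel), s[10]='z'
Vowels found: 4
Result: 4


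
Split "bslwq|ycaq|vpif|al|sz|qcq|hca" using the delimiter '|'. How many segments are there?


Input string: 'bslwq|ycaq|vpif|al|sz|qcq|hca'
Delimiter: '|'
Split result: 'bslwq', 'ycaq', 'vpif', 'al', 'sz', 'qcq', 'hca'
Number of parts: 7


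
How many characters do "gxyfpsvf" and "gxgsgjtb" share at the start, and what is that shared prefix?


String 1: 'gxyfpsvf'
String 2: 'gxgsgjtb'
Compare position by position:
pos 0: 'g' vs 'g' match
pos 1: 'x' vs 'x' match
pos 2: 'y' vs 'g' differ -> stop
Longest common prefix: "gx" (length 2)


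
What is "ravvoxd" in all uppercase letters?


Input string: 'ravvoxd'
Operation: convert each letter to uppercase
Mapping: 'r'->'R', 'a'->'A', 'v'->'V', 'v'->'V', 'o'->'O', 'x'->'X', 'd'->'D'
Result: RAVVOXD


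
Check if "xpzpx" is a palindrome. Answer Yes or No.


Input string: 'xpzpx'
Reversed: 'xpzpx'
Compare pairs: s[0]='x' vs s[4]='x' (match), s[1]='p' vs s[3]='p' (match)
Palindrome: Yes


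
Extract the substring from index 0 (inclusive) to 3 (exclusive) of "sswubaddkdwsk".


Input string: 'sswubaddkdwsk'
Operation: slice [0:3]
Extract characters: s[0]='s', s[1]='s', s[2]='w'
Result: ssw


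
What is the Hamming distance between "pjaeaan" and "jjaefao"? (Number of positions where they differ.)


String 1: 'pjaeaan'
String 2: 'jjaefao'
Compare each position: pos 0: 'p'!='j', pos 1: 'j'=='j', pos 2: 'a'=='a', pos 3: 'e'=='e', pos 4: 'a'!='f', pos 5: 'a'=='a', pos 6: 'n'!='o'
Differing positions: 3
Hamming distance: 3


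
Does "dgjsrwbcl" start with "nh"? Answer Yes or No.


Input string: 'dgjsrwbcl'
Prefix to check: 'nh'
First 2 characters of input: 'dg'
Match: False
Result: No


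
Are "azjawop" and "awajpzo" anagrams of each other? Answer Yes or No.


String 1: 'azjawop' -> sorted: 'aajopwz'
String 2: 'awajpzo' -> sorted: 'aajopwz'
Compare sorted forms: 'aajopwz' == 'aajopwz'
Anagram: Yes


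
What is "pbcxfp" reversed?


Input string: 'pbcxfp'
Operation: reverse character order
Original order: 'p' -> 'b' -> 'c' -> 'x' -> 'f' -> 'p'
Reversed order: 'p' -> 'f' -> 'x' -> 'c' -> 'b' -> 'p'
Result: pfxcbp


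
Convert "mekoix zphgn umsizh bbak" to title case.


Input string: 'mekoix zphgn umsizh bbak'
Operation: capitalize first letter of each word
Word transformations: 'mekoix'->'Mekoix', 'zphgn'->'Zphgn', 'umsizh'->'Umsizh', 'bbak'->'Bbak'
Result: Mekoix Zphgn Umsizh Bbak


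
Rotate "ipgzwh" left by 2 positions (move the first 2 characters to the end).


Input: 'ipgzwh', shift = 2
Operation: split at index 2 and swap parts
Front part s[0:2] = 'ip'
Back part s[2:] = 'gzwh'
Rotated = back + front = 'gzwh' + 'ip'
Result: gzwhip


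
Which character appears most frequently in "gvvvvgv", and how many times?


Input: 'gvvvvgv'
Operation: tally each character
Counts: 'g':2, 'v':5
Maximum: 'v' appears 5 times


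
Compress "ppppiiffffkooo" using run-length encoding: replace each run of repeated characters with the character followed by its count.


Input: 'ppppiiffffkooo'
Operation: identify consecutive runs
Runs: 'pppp' -> p4, 'ii' -> i2, 'ffff' -> f4, 'k' -> k1, 'ooo' -> o3
Encoded: p4i2f4k1o3


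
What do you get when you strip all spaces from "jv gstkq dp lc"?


Input string: 'jv gstkq dp lc'
Operation: remove all spaces
Words: 'jv', 'gstkq', 'dp', 'lc'
Join without spaces: jvgstkqdplc


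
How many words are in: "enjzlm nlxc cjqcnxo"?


Input string: 'enjzlm nlxc cjqcnxo'
Operation: split by spaces
Words found: 'enjzlm', 'nlxc', 'cjqcnxo'
Word count: 3


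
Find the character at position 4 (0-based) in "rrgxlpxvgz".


Input string: 'rrgxlpxvgz'
Operation: get character at index 4
Index mapping: s[0]='r', s[1]='r', s[2]='g', s[3]='x', s[4]='l'
Result: 'l'


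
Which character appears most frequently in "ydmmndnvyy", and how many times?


Input: 'ydmmndnvyy'
Operation: tally each character
Counts: 'd':2, 'm':2, 'n':2, 'v':1, 'y':3
Maximum: 'y' appears 3 times


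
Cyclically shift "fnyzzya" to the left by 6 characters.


Input: 'fnyzzya', shift = 6
Operation: split at index 6 and swap parts
Front part s[0:6] = 'fnyzzy'
Back part s[6:] = 'a'
Rotated = back + front = 'a' + 'fnyzzy'
Result: afnyzzy


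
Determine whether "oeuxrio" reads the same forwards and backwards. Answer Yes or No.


Input string: 'oeuxrio'
Reversed: 'oirxueo'
Compare pairs: s[0]='o' vs s[6]='o' (match), s[1]='e' vs s[5]='i' (mismatch), s[2]='u' vs s[4]='r' (mismatch)
Palindrome: No


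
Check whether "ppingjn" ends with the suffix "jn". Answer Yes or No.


Input string: 'ppingjn'
Suffix to check: 'jn'
Last 2 characters of input: 'jn'
Match: True
Result: Yes


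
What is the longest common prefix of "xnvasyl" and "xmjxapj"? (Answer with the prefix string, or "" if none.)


String 1: 'xnvasyl'
String 2: 'xmjxapj'
Compare position by position:
pos 0: 'x' vs 'x' match
pos 1: 'n' vs 'm' differ -> stop
Longest common prefix: "x" (length 1)


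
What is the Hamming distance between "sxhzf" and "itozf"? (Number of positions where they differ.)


String 1: 'sxhzf'
String 2: 'itozf'
Compare each position: pos 0: 's'!='i', pos 1: 'x'!='t', pos 2: 'h'!='o', pos 3: 'z'=='z', pos 4: 'f'=='f'
Differing positions: 3
Hamming distance: 3


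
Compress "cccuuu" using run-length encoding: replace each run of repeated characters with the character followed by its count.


Input: 'cccuuu'
Operation: identify consecutive runs
Runs: 'ccc' -> c3, 'uuu' -> u3
Encoded: c3u3


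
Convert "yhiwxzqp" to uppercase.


Input string: 'yhiwxzqp'
Operation: convert each letter to uppercase
Mapping: 'y'->'Y', 'h'->'H', 'i'->'I', 'w'->'W', 'x'->'X', 'z'->'Z', 'q'->'Q', 'p'->'P'
Result: YHIWXZQP


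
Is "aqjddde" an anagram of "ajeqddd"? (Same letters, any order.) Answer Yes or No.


String 1: 'ajeqddd' -> sorted: 'adddejq'
String 2: 'aqjddde' -> sorted: 'adddejq'
Compare sorted forms: 'adddejq' == 'adddejq'
Anagram: Yes


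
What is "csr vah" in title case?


Input string: 'csr vah'
Operation: capitalize first letter of each word
Word transformations: 'csr'->'Csr', 'vah'->'Vah'
Result: Csr Vah


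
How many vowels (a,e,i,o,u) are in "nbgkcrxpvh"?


Input string: 'nbgkcrxpvh'
Operation: count vowels (a, e, i, o, u)
Scan: s[0]='n', s[1]='b', s[2]='g', s[3]='k', s[4]='c', s[5]='r', s[6]='x', s[7]='p', s[8]='v', s[9]='h'
Vowels found: 0
Result: 0


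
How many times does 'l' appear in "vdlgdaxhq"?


Input string: 'vdlgdaxhq'
Target character: 'l'
Scan each position: s[2]='l'
Matches found at indices: 2
Total: 1


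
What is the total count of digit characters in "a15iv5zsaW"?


Input string: 'a15iv5zsaW'
Operation: count digit characters (0-9)
Scan: 'a', '1'(digit), '5'(digit), 'i', 'v', '5'(digit), 'z', 's', 'a', 'W'
Digits found: 3
Result: 3


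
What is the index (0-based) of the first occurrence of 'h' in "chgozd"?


Input string: 'chgozd'
Target: 'h'
Scanning left to right: s[0]='c', s[1]='h'
First match at index: 1


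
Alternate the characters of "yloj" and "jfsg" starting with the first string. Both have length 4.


String 1: 'yloj'
String 2: 'jfsg'
Operation: alternate characters
Pairs: 'y'+'j', 'l'+'f', 'o'+'s', 'j'+'g'
Result: yjlfosjg


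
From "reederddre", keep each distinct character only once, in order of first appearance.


Input: 'reederddre'
Operation: keep first occurrence of each character
Scan: s[0]='r' new -> keep; s[1]='e' new -> keep; s[2]='e' seen -> skip; s[3]='d' new -> keep; s[4]='e' seen -> skip; s[5]='r' seen -> skip; s[6]='d' seen -> skip; s[7]='d' seen -> skip; s[8]='r' seen -> skip; s[9]='e' seen -> skip
Result: red


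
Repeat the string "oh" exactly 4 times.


Input string: 'oh'
Operation: repeat 4 times
Concatenation: 'oh' + 'oh' + 'oh' + 'oh'
Result: ohohohoh


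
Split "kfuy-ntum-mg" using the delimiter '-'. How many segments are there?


Input string: 'kfuy-ntum-mg'
Delimiter: '-'
Split result: 'kfuy', 'ntum', 'mg'
Number of parts: 3


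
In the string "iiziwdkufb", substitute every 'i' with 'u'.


Input string: 'iiziwdkufb'
Operation: replace 'i' with 'u'
Positions of 'i': 0, 1, 3
After replacement: uuzuwdkufb


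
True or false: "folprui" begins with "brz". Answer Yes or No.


Input string: 'folprui'
Prefix to check: 'brz'
First 3 characters of input: 'fol'
Match: False
Result: No


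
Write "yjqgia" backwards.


Input string: 'yjqgia'
Operation: reverse character order
Original order: 'y' -> 'j' -> 'q' -> 'g' -> 'i' -> 'a'
Reversed order: 'a' -> 'i' -> 'g' -> 'q' -> 'j' -> 'y'
Result: aigqjy


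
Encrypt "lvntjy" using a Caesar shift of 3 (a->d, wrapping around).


Input: 'lvntjy', shift = 3
Operation: for each letter, (position + 3) mod 26
Mapping: 'l'(11+3=14)->'o', 'v'(21+3=24)->'y', 'n'(13+3=16)->'q', 't'(19+3=22)->'w', 'j'(9+3=12)->'m', 'y'(24+3=27, 27 mod 26=1)->'b'
Result: oyqwmb


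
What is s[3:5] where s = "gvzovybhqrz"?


Input string: 'gvzovybhqrz'
Operation: slice [3:5]
Extract characters: s[3]='o', s[4]='v'
Result: ov


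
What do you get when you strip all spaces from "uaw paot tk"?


Input string: 'uaw paot tk'
Operation: remove all spaces
Words: 'uaw', 'paot', 'tk'
Join without spaces: uawpaottk


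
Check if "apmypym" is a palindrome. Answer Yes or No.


Input string: 'apmypym'
Reversed: 'mypympa'
Compare pairs: s[0]='a' vs s[6]='m' (mismatch), s[1]='p' vs s[5]='y' (mismatch), s[2]='m' vs s[4]='p' (mismatch)
Palindrome: No


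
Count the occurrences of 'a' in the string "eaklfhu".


Input string: 'eaklfhu'
Target character: 'a'
Scan each position: s[1]='a'
Matches found at indices: 1
Total: 1


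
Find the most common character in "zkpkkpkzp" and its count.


Input: 'zkpkkpkzp'
Operation: tally each character
Counts: 'k':4, 'p':3, 'z':2
Maximum: 'k' appears 4 times


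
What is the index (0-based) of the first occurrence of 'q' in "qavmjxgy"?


Input string: 'qavmjxgy'
Target: 'q'
Scanning left to right: s[0]='q'
First match at index: 0


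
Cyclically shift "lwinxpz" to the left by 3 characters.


Input: 'lwinxpz', shift = 3
Operation: split at index 3 and swap parts
Front part s[0:3] = 'lwi'
Back part s[3:] = 'nxpz'
Rotated = back + front = 'nxpz' + 'lwi'
Result: nxpzlwi


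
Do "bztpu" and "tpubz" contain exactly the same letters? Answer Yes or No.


String 1: 'bztpu' -> sorted: 'bptuz'
String 2: 'tpubz' -> sorted: 'bptuz'
Compare sorted forms: 'bptuz' == 'bptuz'
Anagram: Yes


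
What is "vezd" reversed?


Input string: 'vezd'
Operation: reverse character order
Original order: 'v' -> 'e' -> 'z' -> 'd'
Reversed order: 'd' -> 'z' -> 'e' -> 'v'
Result: dzev


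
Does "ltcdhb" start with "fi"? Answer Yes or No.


Input string: 'ltcdhb'
Prefix to check: 'fi'
First 2 characters of input: 'lt'
Match: False
Result: No


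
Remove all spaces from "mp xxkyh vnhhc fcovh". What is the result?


Input string: 'mp xxkyh vnhhc fcovh'
Operation: remove all spaces
Words: 'mp', 'xxkyh', 'vnhhc', 'fcovh'
Join without spaces: mpxxkyhvnhhcfcovh


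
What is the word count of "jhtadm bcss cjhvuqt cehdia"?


Input string: 'jhtadm bcss cjhvuqt cehdia'
Operation: split by spaces
Words found: 'jhtadm', 'bcss', 'cjhvuqt', 'cehdia'
Word count: 4


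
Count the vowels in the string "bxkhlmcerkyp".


Input string: 'bxkhlmcerkyp'
Operation: count vowels (a, e, i, o, u)
Scan: s[0]='b', s[1]='x', s[2]='k', s[3]='h', s[4]='l', s[5]='m', s[6]='c', s[7]='e' (vowel), s[8]='r', s[9]='k', s[10]='y', s[11]='p'
Vowels found: 1
Result: 1


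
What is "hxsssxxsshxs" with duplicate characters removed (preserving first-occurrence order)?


Input: 'hxsssxxsshxs'
Operation: keep first occurrence of each character
Scan: s[0]='h' new -> keep; s[1]='x' new -> keep; s[2]='s' new -> keep; s[3]='s' seen -> skip; s[4]='s' seen -> skip; s[5]='x' seen -> skip; s[6]='x' seen -> skip; s[7]='s' seen -> skip; s[8]='s' seen -> skip; s[9]='h' seen -> skip; s[10]='x' seen -> skip; s[11]='s' seen -> skip
Result: hxs


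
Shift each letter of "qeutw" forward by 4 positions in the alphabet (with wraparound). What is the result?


Input: 'qeutw', shift = 4
Operation: for each letter, (position + 4) mod 26
Mapping: 'q'(16+4=20)->'u', 'e'(4+4=8)->'i', 'u'(20+4=24)->'y', 't'(19+4=23)->'x', 'w'(22+4=26, 26 mod 26=0)->'a'
Result: uiyxa


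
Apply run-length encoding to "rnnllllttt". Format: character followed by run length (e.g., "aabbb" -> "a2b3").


Input: 'rnnllllttt'
Operation: identify consecutive runs
Runs: 'r' -> r1, 'nn' -> n2, 'llll' -> l4, 'ttt' -> t3
Encoded: r1n2l4t3


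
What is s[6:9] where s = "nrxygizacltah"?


Input string: 'nrxygizacltah'
Operation: slice [6:9]
Extract characters: s[6]='z', s[7]='a', s[8]='c'
Result: zac


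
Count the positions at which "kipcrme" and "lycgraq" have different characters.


String 1: 'kipcrme'
String 2: 'lycgraq'
Compare each position: pos 0: 'k'!='l', pos 1: 'i'!='y', pos 2: 'p'!='c', pos 3: 'c'!='g', pos 4: 'r'=='r', pos 5: 'm'!='a', pos 6: 'e'!='q'
Differing positions: 6
Hamming distance: 6


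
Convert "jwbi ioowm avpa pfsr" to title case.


Input string: 'jwbi ioowm avpa pfsr'
Operation: capitalize first letter of each word
Word transformations: 'jwbi'->'Jwbi', 'ioowm'->'Ioowm', 'avpa'->'Avpa', 'pfsr'->'Pfsr'
Result: Jwbi Ioowm Avpa Pfsr


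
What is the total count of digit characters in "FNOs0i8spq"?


Input string: 'FNOs0i8spq'
Operation: count digit characters (0-9)
Scan: 'F', 'N', 'O', 's', '0'(digit), 'i', '8'(digit), 's', 'p', 'q'
Digits found: 2
Result: 2


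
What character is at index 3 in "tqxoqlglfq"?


Input string: 'tqxoqlglfq'
Operation: get character at index 3
Index mapping: s[0]='t', s[1]='q', s[2]='x', s[3]='o'
Result: 'o'


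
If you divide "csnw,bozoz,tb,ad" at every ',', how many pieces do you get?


Input string: 'csnw,bozoz,tb,ad'
Delimiter: ','
Split result: 'csnw', 'bozoz', 'tb', 'ad'
Number of parts: 4


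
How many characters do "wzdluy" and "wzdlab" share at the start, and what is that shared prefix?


String 1: 'wzdluy'
String 2: 'wzdlab'
Compare position by position:
pos 0: 'w' vs 'w' match
pos 1: 'z' vs 'z' match
pos 2: 'd' vs 'd' match
pos 3: 'l' vs 'l' match
pos 4: 'u' vs 'a' differ -> stop
Longest common prefix: "wzdl" (length 4)


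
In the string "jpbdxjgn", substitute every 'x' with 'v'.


Input string: 'jpbdxjgn'
Operation: replace 'x' with 'v'
Positions of 'x': 4
After replacement: jpbdvjgn


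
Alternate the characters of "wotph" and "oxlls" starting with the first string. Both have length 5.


String 1: 'wotph'
String 2: 'oxlls'
Operation: alternate characters
Pairs: 'w'+'o', 'o'+'x', 't'+'l', 'p'+'l', 'h'+'s'
Result: wooxtlplhs


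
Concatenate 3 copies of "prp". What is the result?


Input string: 'prp'
Operation: repeat 3 times
Concatenation: 'prp' + 'prp' + 'prp'
Result: prpprpprp


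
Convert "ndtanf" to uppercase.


Input string: 'ndtanf'
Operation: convert each letter to uppercase
Mapping: 'n'->'N', 'd'->'D', 't'->'T', 'a'->'A', 'n'->'N', 'f'->'F'
Result: NDTANF


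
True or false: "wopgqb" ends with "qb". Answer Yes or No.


Input string: 'wopgqb'
Suffix to check: 'qb'
Last 2 characters of input: 'qb'
Match: True
Result: Yes


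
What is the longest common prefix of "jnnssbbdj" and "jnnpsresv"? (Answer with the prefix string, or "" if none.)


String 1: 'jnnssbbdj'
String 2: 'jnnpsresv'
Compare position by position:
pos 0: 'j' vs 'j' match
pos 1: 'n' vs 'n' match
pos 2: 'n' vs 'n' match
pos 3: 's' vs 'p' differ -> stop
Longest common prefix: "jnn" (length 3)


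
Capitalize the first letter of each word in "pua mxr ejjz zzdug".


Input string: 'pua mxr ejjz zzdug'
Operation: capitalize first letter of each word
Word transformations: 'pua'->'Pua', 'mxr'->'Mxr', 'ejjz'->'Ejjz', 'zzdug'->'Zzdug'
Result: Pua Mxr Ejjz Zzdug


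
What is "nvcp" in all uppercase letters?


Input string: 'nvcp'
Operation: convert each letter to uppercase
Mapping: 'n'->'N', 'v'->'V', 'c'->'C', 'p'->'P'
Result: NVCP


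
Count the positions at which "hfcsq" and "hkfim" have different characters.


String 1: 'hfcsq'
String 2: 'hkfim'
Compare each position: pos 0: 'h'=='h', pos 1: 'f'!='k', pos 2: 'c'!='f', pos 3: 's'!='i', pos 4: 'q'!='m'
Differing positions: 4
Hamming distance: 4


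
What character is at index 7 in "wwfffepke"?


Input string: 'wwfffepke'
Operation: get character at index 7
Index mapping: s[0]='w', s[1]='w', s[2]='f', s[3]='f', s[4]='f', s[5]='e', s[6]='p', s[7]='k'
Result: 'k'


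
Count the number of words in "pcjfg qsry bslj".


Input string: 'pcjfg qsry bslj'
Operation: split by spaces
Words found: 'pcjfg', 'qsry', 'bslj'
Word count: 3


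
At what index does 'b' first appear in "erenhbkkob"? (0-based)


Input string: 'erenhbkkob'
Target: 'b'
Scanning left to right: s[0]='e', s[1]='r', s[2]='e', s[3]='n', s[4]='h', s[5]='b'
First match at index: 5


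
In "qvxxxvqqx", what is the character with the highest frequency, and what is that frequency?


Input: 'qvxxxvqqx'
Operation: tally each character
Counts: 'q':3, 'v':2, 'x':4
Maximum: 'x' appears 4 times


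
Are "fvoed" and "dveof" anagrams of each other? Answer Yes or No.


String 1: 'fvoed' -> sorted: 'defov'
String 2: 'dveof' -> sorted: 'defov'
Compare sorted forms: 'defov' == 'defov'
Anagram: Yes


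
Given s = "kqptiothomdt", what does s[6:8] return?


Input string: 'kqptiothomdt'
Operation: slice [6:8]
Extract characters: s[6]='t', s[7]='h'
Result: th


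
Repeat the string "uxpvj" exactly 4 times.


Input string: 'uxpvj'
Operation: repeat 4 times
Concatenation: 'uxpvj' + 'uxpvj' + 'uxpvj' + 'uxpvj'
Result: uxpvjuxpvjuxpvjuxpvj


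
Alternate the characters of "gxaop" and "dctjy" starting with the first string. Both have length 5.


String 1: 'gxaop'
String 2: 'dctjy'
Operation: alternate characters
Pairs: 'g'+'d', 'x'+'c', 'a'+'t', 'o'+'j', 'p'+'y'
Result: gdxcatojpy


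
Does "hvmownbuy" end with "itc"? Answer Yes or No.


Input string: 'hvmownbuy'
Suffix to check: 'itc'
Last 3 characters of input: 'buy'
Match: False
Result: No


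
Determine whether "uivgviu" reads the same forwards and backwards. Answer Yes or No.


Input string: 'uivgviu'
Reversed: 'uivgviu'
Compare pairs: s[0]='u' vs s[6]='u' (match), s[1]='i' vs s[5]='i' (match), s[2]='v' vs s[4]='v' (match)
Palindrome: Yes


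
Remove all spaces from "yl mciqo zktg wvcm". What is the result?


Input string: 'yl mciqo zktg wvcm'
Operation: remove all spaces
Words: 'yl', 'mciqo', 'zktg', 'wvcm'
Join without spaces: ylmciqozktgwvcm


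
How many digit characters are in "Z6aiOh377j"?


Input string: 'Z6aiOh377j'
Operation: count digit characters (0-9)
Scan: 'Z', '6'(digit), 'a', 'i', 'O', 'h', '3'(digit), '7'(digit), '7'(digit), 'j'
Digits found: 4
Result: 4


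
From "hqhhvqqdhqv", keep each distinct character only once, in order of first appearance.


Input: 'hqhhvqqdhqv'
Operation: keep first occurrence of each character
Scan: s[0]='h' new -> keep; s[1]='q' new -> keep; s[2]='h' seen -> skip; s[3]='h' seen -> skip; s[4]='v' new -> keep; s[5]='q' seen -> skip; s[6]='q' seen -> skip; s[7]='d' new -> keep; s[8]='h' seen -> skip; s[9]='q' seen -> skip; s[10]='v' seen -> skip
Result: hqvd


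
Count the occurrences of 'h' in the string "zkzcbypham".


Input string: 'zkzcbypham'
Target character: 'h'
Scan each position: s[7]='h'
Matches found at indices: 7
Total: 1


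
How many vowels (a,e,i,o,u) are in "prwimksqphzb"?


Input string: 'prwimksqphzb'
Operation: count vowels (a, e, i, o, u)
Scan: s[0]='p', s[1]='r', s[2]='w', s[3]='i' (vowel), s[4]='m', s[5]='k', s[6]='s', s[7]='q', s[8]='p', s[9]='h', s[10]='z', s[11]='b'
Vowels found: 1
Result: 1


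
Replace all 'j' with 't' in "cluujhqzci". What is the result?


Input string: 'cluujhqzci'
Operation: replace 'j' with 't'
Positions of 'j': 4
After replacement: cluuthqzci


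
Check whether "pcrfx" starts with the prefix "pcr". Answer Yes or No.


Input string: 'pcrfx'
Prefix to check: 'pcr'
First 3 characters of input: 'pcr'
Match: True
Result: Yes


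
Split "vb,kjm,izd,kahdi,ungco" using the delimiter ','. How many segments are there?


Input string: 'vb,kjm,izd,kahdi,ungco'
Delimiter: ','
Split result: 'vb', 'kjm', 'izd', 'kahdi', 'ungco'
Number of parts: 5


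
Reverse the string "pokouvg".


Input string: 'pokouvg'
Operation: reverse character order
Original order: 'p' -> 'o' -> 'k' -> 'o' -> 'u' -> 'v' -> 'g'
Reversed order: 'g' -> 'v' -> 'u' -> 'o' -> 'k' -> 'o' -> 'p'
Result: gvuokop


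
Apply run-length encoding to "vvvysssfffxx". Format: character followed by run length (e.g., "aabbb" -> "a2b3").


Input: 'vvvysssfffxx'
Operation: identify consecutive runs
Runs: 'vvv' -> v3, 'y' -> y1, 'sss' -> s3, 'fff' -> f3, 'xx' -> x2
Encoded: v3y1s3f3x2


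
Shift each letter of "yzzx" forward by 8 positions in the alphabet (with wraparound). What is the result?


Input: 'yzzx', shift = 8
Operation: for each letter, (position + 8) mod 26
Mapping: 'y'(24+8=32, 32 mod 26=6)->'g', 'z'(25+8=33, 33 mod 26=7)->'h', 'z'(25+8=33, 33 mod 26=7)->'h', 'x'(23+8=31, 31 mod 26=5)->'f'
Result: ghhf


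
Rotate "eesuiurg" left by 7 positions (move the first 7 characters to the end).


Input: 'eesuiurg', shift = 7
Operation: split at index 7 and swap parts
Front part s[0:7] = 'eesuiur'
Back part s[7:] = 'g'
Rotated = back + front = 'g' + 'eesuiur'
Result: geesuiur


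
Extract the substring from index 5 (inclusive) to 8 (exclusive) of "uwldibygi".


Input string: 'uwldibygi'
Operation: slice [5:8]
Extract characters: s[5]='b', s[6]='y', s[7]='g'
Result: byg


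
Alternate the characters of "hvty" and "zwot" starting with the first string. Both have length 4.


String 1: 'hvty'
String 2: 'zwot'
Operation: alternate characters
Pairs: 'h'+'z', 'v'+'w', 't'+'o', 'y'+'t'
Result: hzvwtoyt


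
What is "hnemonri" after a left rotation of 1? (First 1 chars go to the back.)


Input: 'hnemonri', shift = 1
Operation: split at index 1 and swap parts
Front part s[0:1] = 'h'
Back part s[1:] = 'nemonri'
Rotated = back + front = 'nemonri' + 'h'
Result: nemonrih


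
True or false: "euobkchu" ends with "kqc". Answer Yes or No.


Input string: 'euobkchu'
Suffix to check: 'kqc'
Last 3 characters of input: 'chu'
Match: False
Result: No


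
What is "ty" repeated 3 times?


Input string: 'ty'
Operation: repeat 3 times
Concatenation: 'ty' + 'ty' + 'ty'
Result: tytyty


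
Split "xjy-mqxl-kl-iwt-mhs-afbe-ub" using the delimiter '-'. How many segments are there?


Input string: 'xjy-mqxl-kl-iwt-mhs-afbe-ub'
Delimiter: '-'
Split result: 'xjy', 'mqxl', 'kl', 'iwt', 'mhs', 'afbe', 'ub'
Number of parts: 7


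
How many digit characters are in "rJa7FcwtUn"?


Input string: 'rJa7FcwtUn'
Operation: count digit characters (0-9)
Scan: 'r', 'J', 'a', '7'(digit), 'F', 'c', 'w', 't', 'U', 'n'
Digits found: 1
Result: 1


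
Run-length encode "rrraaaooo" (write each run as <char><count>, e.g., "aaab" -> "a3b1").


Input: 'rrraaaooo'
Operation: identify consecutive runs
Runs: 'rrr' -> r3, 'aaa' -> a3, 'ooo' -> o3
Encoded: r3a3o3


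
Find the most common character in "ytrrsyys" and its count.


Input: 'ytrrsyys'
Operation: tally each character
Counts: 'r':2, 's':2, 't':1, 'y':3
Maximum: 'y' appears 3 times


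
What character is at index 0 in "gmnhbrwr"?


Input string: 'gmnhbrwr'
Operation: get character at index 0
Index mapping: s[0]='g'
Result: 'g'


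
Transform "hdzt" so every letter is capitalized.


Input string: 'hdzt'
Operation: convert each letter to uppercase
Mapping: 'h'->'H', 'd'->'D', 'z'->'Z', 't'->'T'
Result: HDZT


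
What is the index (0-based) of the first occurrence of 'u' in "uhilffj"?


Input string: 'uhilffj'
Target: 'u'
Scanning left to right: s[0]='u'
First match at index: 0


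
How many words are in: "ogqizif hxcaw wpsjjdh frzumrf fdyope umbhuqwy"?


Input string: 'ogqizif hxcaw wpsjjdh frzumrf fdyope umbhuqwy'
Operation: split by spaces
Words found: 'ogqizif', 'hxcaw', 'wpsjjdh', 'frzumrf', 'fdyope', 'umbhuqwy'
Word count: 6


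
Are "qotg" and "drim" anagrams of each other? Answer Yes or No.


String 1: 'qotg' -> sorted: 'goqt'
String 2: 'drim' -> sorted: 'dimr'
Compare sorted forms: 'goqt' != 'dimr'
Anagram: No


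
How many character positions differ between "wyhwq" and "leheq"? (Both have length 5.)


String 1: 'wyhwq'
String 2: 'leheq'
Compare each position: pos 0: 'w'!='l', pos 1: 'y'!='e', pos 2: 'h'=='h', pos 3: 'w'!='e', pos 4: 'q'=='q'
Differing positions: 3
Hamming distance: 3


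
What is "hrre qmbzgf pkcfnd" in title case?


Input string: 'hrre qmbzgf pkcfnd'
Operation: capitalize first letter of each word
Word transformations: 'hrre'->'Hrre', 'qmbzgf'->'Qmbzgf', 'pkcfnd'->'Pkcfnd'
Result: Hrre Qmbzgf Pkcfnd


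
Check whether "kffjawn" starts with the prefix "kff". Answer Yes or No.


Input string: 'kffjawn'
Prefix to check: 'kff'
First 3 characters of input: 'kff'
Match: True
Result: Yes


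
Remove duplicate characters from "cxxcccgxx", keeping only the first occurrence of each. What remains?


Input: 'cxxcccgxx'
Operation: keep first occurrence of each character
Scan: s[0]='c' new -> keep; s[1]='x' new -> keep; s[2]='x' seen -> skip; s[3]='c' seen -> skip; s[4]='c' seen -> skip; s[5]='c' seen -> skip; s[6]='g' new -> keep; s[7]='x' seen -> skip; s[8]='x' seen -> skip
Result: cxg


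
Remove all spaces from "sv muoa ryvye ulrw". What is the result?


Input string: 'sv muoa ryvye ulrw'
Operation: remove all spaces
Words: 'sv', 'muoa', 'ryvye', 'ulrw'
Join without spaces: svmuoaryvyeulrw


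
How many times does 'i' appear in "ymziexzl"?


Input string: 'ymziexzl'
Target character: 'i'
Scan each position: s[3]='i'
Matches found at indices: 3
Total: 1


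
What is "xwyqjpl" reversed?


Input string: 'xwyqjpl'
Operation: reverse character order
Original order: 'x' -> 'w' -> 'y' -> 'q' -> 'j' -> 'p' -> 'l'
Reversed order: 'l' -> 'p' -> 'j' -> 'q' -> 'y' -> 'w' -> 'x'
Result: lpjqywx


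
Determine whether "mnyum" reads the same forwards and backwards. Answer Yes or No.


Input string: 'mnyum'
Reversed: 'muynm'
Compare pairs: s[0]='m' vs s[4]='m' (match), s[1]='n' vs s[3]='u' (mismatch)
Palindrome: No


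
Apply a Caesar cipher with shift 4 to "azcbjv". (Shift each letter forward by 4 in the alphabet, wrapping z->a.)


Input: 'azcbjv', shift = 4
Operation: for each letter, (position + 4) mod 26
Mapping: 'a'(0+4=4)->'e', 'z'(25+4=29, 29 mod 26=3)->'d', 'c'(2+4=6)->'g', 'b'(1+4=5)->'f', 'j'(9+4=13)->'n', 'v'(21+4=25)->'z'
Result: edgfnz


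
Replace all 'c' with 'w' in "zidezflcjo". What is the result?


Input string: 'zidezflcjo'
Operation: replace 'c' with 'w'
Positions of 'c': 7
After replacement: zidezflwjo


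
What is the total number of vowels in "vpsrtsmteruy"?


Input string: 'vpsrtsmteruy'
Operation: count vowels (a, e, i, o, u)
Scan: s[0]='v', s[1]='p', s[2]='s', s[3]='r', s[4]='t', s[5]='s', s[6]='m', s[7]='t', s[8]='e' (vowel), s[9]='r', s[10]='u' (vowel), s[11]='y'
Vowels found: 2
Result: 2


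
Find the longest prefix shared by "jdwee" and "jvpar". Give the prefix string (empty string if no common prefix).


String 1: 'jdwee'
String 2: 'jvpar'
Compare position by position:
pos 0: 'j' vs 'j' match
pos 1: 'd' vs 'v' differ -> stop
Longest common prefix: "j" (length 1)


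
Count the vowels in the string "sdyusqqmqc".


Input string: 'sdyusqqmqc'
Operation: count vowels (a, e, i, o, u)
Scan: s[0]='s', s[1]='d', s[2]='y', s[3]='u' (vowel), s[4]='s', s[5]='q', s[6]='q', s[7]='m', s[8]='q', s[9]='c'
Vowels found: 1
Result: 1


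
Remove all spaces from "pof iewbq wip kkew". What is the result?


Input string: 'pof iewbq wip kkew'
Operation: remove all spaces
Words: 'pof', 'iewbq', 'wip', 'kkew'
Join without spaces: pofiewbqwipkkew


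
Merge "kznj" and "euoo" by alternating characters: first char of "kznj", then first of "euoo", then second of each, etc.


String 1: 'kznj'
String 2: 'euoo'
Operation: alternate characters
Pairs: 'k'+'e', 'z'+'u', 'n'+'o', 'j'+'o'
Result: kezunojo


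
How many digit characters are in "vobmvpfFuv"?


Input string: 'vobmvpfFuv'
Operation: count digit characters (0-9)
Scan: 'v', 'o', 'b', 'm', 'v', 'p', 'f', 'F', 'u', 'v'
Digits found: 0
Result: 0


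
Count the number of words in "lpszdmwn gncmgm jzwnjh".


Input string: 'lpszdmwn gncmgm jzwnjh'
Operation: split by spaces
Words found: 'lpszdmwn', 'gncmgm', 'jzwnjh'
Word count: 3


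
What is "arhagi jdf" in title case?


Input string: 'arhagi jdf'
Operation: capitalize first letter of each word
Word transformations: 'arhagi'->'Arhagi', 'jdf'->'Jdf'
Result: Arhagi Jdf


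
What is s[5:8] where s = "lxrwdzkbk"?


Input string: 'lxrwdzkbk'
Operation: slice [5:8]
Extract characters: s[5]='z', s[6]='k', s[7]='b'
Result: zkb


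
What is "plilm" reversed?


Input string: 'plilm'
Operation: reverse character order
Original order: 'p' -> 'l' -> 'i' -> 'l' -> 'm'
Reversed order: 'm' -> 'l' -> 'i' -> 'l' -> 'p'
Result: mlilp


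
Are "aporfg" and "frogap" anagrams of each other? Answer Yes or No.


String 1: 'aporfg' -> sorted: 'afgopr'
String 2: 'frogap' -> sorted: 'afgopr'
Compare sorted forms: 'afgopr' == 'afgopr'
Anagram: Yes


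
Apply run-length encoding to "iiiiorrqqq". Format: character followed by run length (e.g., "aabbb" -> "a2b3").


Input: 'iiiiorrqqq'
Operation: identify consecutive runs
Runs: 'iiii' -> i4, 'o' -> o1, 'rr' -> r2, 'qqq' -> q3
Encoded: i4o1r2q3


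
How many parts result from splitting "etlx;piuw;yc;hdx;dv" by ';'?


Input string: 'etlx;piuw;yc;hdx;dv'
Delimiter: ';'
Split result: 'etlx', 'piuw', 'yc', 'hdx', 'dv'
Number of parts: 5


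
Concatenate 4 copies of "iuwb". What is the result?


Input string: 'iuwb'
Operation: repeat 4 times
Concatenation: 'iuwb' + 'iuwb' + 'iuwb' + 'iuwb'
Result: iuwbiuwbiuwbiuwb


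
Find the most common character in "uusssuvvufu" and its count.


Input: 'uusssuvvufu'
Operation: tally each character
Counts: 'f':1, 's':3, 'u':5, 'v':2
Maximum: 'u' appears 5 times


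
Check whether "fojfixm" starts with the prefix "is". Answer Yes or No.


Input string: 'fojfixm'
Prefix to check: 'is'
First 2 characters of input: 'fo'
Match: False
Result: No


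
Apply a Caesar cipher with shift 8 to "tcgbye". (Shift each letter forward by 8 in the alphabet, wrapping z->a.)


Input: 'tcgbye', shift = 8
Operation: for each letter, (position + 8) mod 26
Mapping: 't'(19+8=27, 27 mod 26=1)->'b', 'c'(2+8=10)->'k', 'g'(6+8=14)->'o', 'b'(1+8=9)->'j', 'y'(24+8=32, 32 mod 26=6)->'g', 'e'(4+8=12)->'m'
Result: bkojgm


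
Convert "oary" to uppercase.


Input string: 'oary'
Operation: convert each letter to uppercase
Mapping: 'o'->'O', 'a'->'A', 'r'->'R', 'y'->'Y'
Result: OARY


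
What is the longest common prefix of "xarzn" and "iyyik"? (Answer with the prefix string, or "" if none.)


String 1: 'xarzn'
String 2: 'iyyik'
Compare position by position:
pos 0: 'x' vs 'i' differ -> stop
Longest common prefix: "" (length 0)


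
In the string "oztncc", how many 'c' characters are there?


Input string: 'oztncc'
Target character: 'c'
Scan each position: s[4]='c', s[5]='c'
Matches found at indices: 4, 5
Total: 2


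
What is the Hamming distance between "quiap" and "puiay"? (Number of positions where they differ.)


String 1: 'quiap'
String 2: 'puiay'
Compare each position: pos 0: 'q'!='p', pos 1: 'u'=='u', pos 2: 'i'=='i', pos 3: 'a'=='a', pos 4: 'p'!='y'
Differing positions: 2
Hamming distance: 2


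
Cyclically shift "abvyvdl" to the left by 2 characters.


Input: 'abvyvdl', shift = 2
Operation: split at index 2 and swap parts
Front part s[0:2] = 'ab'
Back part s[2:] = 'vyvdl'
Rotated = back + front = 'vyvdl' + 'ab'
Result: vyvdlab


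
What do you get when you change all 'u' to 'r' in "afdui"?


Input string: 'afdui'
Operation: replace 'u' with 'r'
Positions of 'u': 3
After replacement: afdri


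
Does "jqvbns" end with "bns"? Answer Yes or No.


Input string: 'jqvbns'
Suffix to check: 'bns'
Last 3 characters of input: 'bns'
Match: True
Result: Yes


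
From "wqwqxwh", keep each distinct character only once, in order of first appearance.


Input: 'wqwqxwh'
Operation: keep first occurrence of each character
Scan: s[0]='w' new -> keep; s[1]='q' new -> keep; s[2]='w' seen -> skip; s[3]='q' seen -> skip; s[4]='x' new -> keep; s[5]='w' seen -> skip; s[6]='h' new -> keep
Result: wqxh


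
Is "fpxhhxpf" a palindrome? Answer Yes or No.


Input string: 'fpxhhxpf'
Reversed: 'fpxhhxpf'
Compare pairs: s[0]='f' vs s[7]='f' (match), s[1]='p' vs s[6]='p' (match), s[2]='x' vs s[5]='x' (match), s[3]='h' vs s[4]='h' (match)
Palindrome: Yes


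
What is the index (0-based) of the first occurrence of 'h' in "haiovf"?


Input string: 'haiovf'
Target: 'h'
Scanning left to right: s[0]='h'
First match at index: 0


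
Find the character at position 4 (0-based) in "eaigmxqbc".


Input string: 'eaigmxqbc'
Operation: get character at index 4
Index mapping: s[0]='e', s[1]='a', s[2]='i', s[3]='g', s[4]='m'
Result: 'm'


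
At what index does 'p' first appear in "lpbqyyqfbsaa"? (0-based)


Input string: 'lpbqyyqfbsaa'
Target: 'p'
Scanning left to right: s[0]='l', s[1]='p'
First match at index: 1


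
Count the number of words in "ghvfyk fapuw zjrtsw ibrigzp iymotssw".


Input string: 'ghvfyk fapuw zjrtsw ibrigzp iymotssw'
Operation: split by spaces
Words found: 'ghvfyk', 'fapuw', 'zjrtsw', 'ibrigzp', 'iymotssw'
Word count: 5


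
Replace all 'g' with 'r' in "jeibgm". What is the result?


Input string: 'jeibgm'
Operation: replace 'g' with 'r'
Positions of 'g': 4
After replacement: jeibrm


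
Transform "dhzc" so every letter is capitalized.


Input string: 'dhzc'
Operation: convert each letter to uppercase
Mapping: 'd'->'D', 'h'->'H', 'z'->'Z', 'c'->'C'
Result: DHZC


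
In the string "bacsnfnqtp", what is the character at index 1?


Input string: 'bacsnfnqtp'
Operation: get character at index 1
Index mapping: s[0]='b', s[1]='a'
Result: 'a'


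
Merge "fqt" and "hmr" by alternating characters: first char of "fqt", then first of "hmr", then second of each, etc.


String 1: 'fqt'
String 2: 'hmr'
Operation: alternate characters
Pairs: 'f'+'h', 'q'+'m', 't'+'r'
Result: fhqmtr


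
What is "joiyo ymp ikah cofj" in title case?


Input string: 'joiyo ymp ikah cofj'
Operation: capitalize first letter of each word
Word transformations: 'joiyo'->'Joiyo', 'ymp'->'Ymp', 'ikah'->'Ikah', 'cofj'->'Cofj'
Result: Joiyo Ymp Ikah Cofj


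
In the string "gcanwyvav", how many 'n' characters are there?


Input string: 'gcanwyvav'
Target character: 'n'
Scan each position: s[3]='n'
Matches found at indices: 3
Total: 1


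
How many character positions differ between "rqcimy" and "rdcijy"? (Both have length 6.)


String 1: 'rqcimy'
String 2: 'rdcijy'
Compare each position: pos 0: 'r'=='r', pos 1: 'q'!='d', pos 2: 'c'=='c', pos 3: 'i'=='i', pos 4: 'm'!='j', pos 5: 'y'=='y'
Differing positions: 2
Hamming distance: 2


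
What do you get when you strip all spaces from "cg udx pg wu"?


Input string: 'cg udx pg wu'
Operation: remove all spaces
Words: 'cg', 'udx', 'pg', 'wu'
Join without spaces: cgudxpgwu


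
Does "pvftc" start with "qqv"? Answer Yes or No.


Input string: 'pvftc'
Prefix to check: 'qqv'
First 3 characters of input: 'pvf'
Match: False
Result: No


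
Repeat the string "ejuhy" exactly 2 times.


Input string: 'ejuhy'
Operation: repeat 2 times
Concatenation: 'ejuhy' + 'ejuhy'
Result: ejuhyejuhy


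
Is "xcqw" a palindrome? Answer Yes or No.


Input string: 'xcqw'
Reversed: 'wqcx'
Compare pairs: s[0]='x' vs s[3]='w' (mismatch), s[1]='c' vs s[2]='q' (mismatch)
Palindrome: No


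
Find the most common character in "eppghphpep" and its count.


Input: 'eppghphpep'
Operation: tally each character
Counts: 'e':2, 'g':1, 'h':2, 'p':5
Maximum: 'p' appears 5 times


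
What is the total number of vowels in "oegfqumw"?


Input string: 'oegfqumw'
Operation: count vowels (a, e, i, o, u)
Scan: s[0]='o' (vowel), s[1]='e' (vowel), s[2]='g', s[3]='f', s[4]='q', s[5]='u' (vowel), s[6]='m', s[7]='w'
Vowels found: 3
Result: 3


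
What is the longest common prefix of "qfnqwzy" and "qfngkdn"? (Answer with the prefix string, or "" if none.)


String 1: 'qfnqwzy'
String 2: 'qfngkdn'
Compare position by position:
pos 0: 'q' vs 'q' match
pos 1: 'f' vs 'f' match
pos 2: 'n' vs 'n' match
pos 3: 'q' vs 'g' differ -> stop
Longest common prefix: "qfn" (length 3)


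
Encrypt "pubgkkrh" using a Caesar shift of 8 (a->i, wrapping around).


Input: 'pubgkkrh', shift = 8
Operation: for each letter, (position + 8) mod 26
Mapping: 'p'(15+8=23)->'x', 'u'(20+8=28, 28 mod 26=2)->'c', 'b'(1+8=9)->'j', 'g'(6+8=14)->'o', 'k'(10+8=18)->'s', 'k'(10+8=18)->'s', 'r'(17+8=25)->'z', 'h'(7+8=15)->'p'
Result: xcjosszp


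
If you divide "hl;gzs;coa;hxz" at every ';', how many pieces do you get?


Input string: 'hl;gzs;coa;hxz'
Delimiter: ';'
Split result: 'hl', 'gzs', 'coa', 'hxz'
Number of parts: 4


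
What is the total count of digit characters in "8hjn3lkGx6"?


Input string: '8hjn3lkGx6'
Operation: count digit characters (0-9)
Scan: '8'(digit), 'h', 'j', 'n', '3'(digit), 'l', 'k', 'G', 'x', '6'(digit)
Digits found: 3
Result: 3
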